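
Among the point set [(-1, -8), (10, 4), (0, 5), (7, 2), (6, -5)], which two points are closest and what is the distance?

Computing all pairwise distances among 5 points:

d((-1, -8), (10, 4)) = 16.2788
d((-1, -8), (0, 5)) = 13.0384
d((-1, -8), (7, 2)) = 12.8062
d((-1, -8), (6, -5)) = 7.6158
d((10, 4), (0, 5)) = 10.0499
d((10, 4), (7, 2)) = 3.6056 <-- minimum
d((10, 4), (6, -5)) = 9.8489
d((0, 5), (7, 2)) = 7.6158
d((0, 5), (6, -5)) = 11.6619
d((7, 2), (6, -5)) = 7.0711

Closest pair: (10, 4) and (7, 2) with distance 3.6056

The closest pair is (10, 4) and (7, 2) with Euclidean distance 3.6056. For 5 points, brute-force pairwise comparison is shown above. For large n, the divide-and-conquer algorithm (sort by x, recurse on halves, check the dividing strip) achieves O(n log n).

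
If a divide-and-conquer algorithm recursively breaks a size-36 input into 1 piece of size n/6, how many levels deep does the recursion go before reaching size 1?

For divide and conquer with division factor 6:

Problem sizes at each level:
Level 0: 36
Level 1: 6
Level 2: 1

The root is level 0 and the size-1 base case is level 2 (the tree spans levels 0 through 2, i.e. 3 levels counting the root), so the depth is the number of divisions: log_6(36) = 2

The recursion tree depth is log_6(36) = 2. At each level, the problem size is divided by 6, so it takes 2 divisions to reduce to a base case of size 1. The algorithm makes 1 recursive call at each level.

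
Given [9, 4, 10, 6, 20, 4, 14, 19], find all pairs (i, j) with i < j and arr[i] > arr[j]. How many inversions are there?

Finding inversions in [9, 4, 10, 6, 20, 4, 14, 19]:

(0, 1): arr[0]=9 > arr[1]=4
(0, 3): arr[0]=9 > arr[3]=6
(0, 5): arr[0]=9 > arr[5]=4
(2, 3): arr[2]=10 > arr[3]=6
(2, 5): arr[2]=10 > arr[5]=4
(3, 5): arr[3]=6 > arr[5]=4
(4, 5): arr[4]=20 > arr[5]=4
(4, 6): arr[4]=20 > arr[6]=14
(4, 7): arr[4]=20 > arr[7]=19

Total inversions: 9

The array has 9 inversion(s): (0,1), (0,3), (0,5), (2,3), (2,5), (3,5), (4,5), (4,6), (4,7). Each pair (i,j) satisfies i < j and arr[i] > arr[j].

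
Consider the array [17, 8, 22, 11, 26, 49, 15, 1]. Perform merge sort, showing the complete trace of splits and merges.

Merge sort trace:

Split: [17, 8, 22, 11, 26, 49, 15, 1] -> [17, 8, 22, 11] and [26, 49, 15, 1]
  Split: [17, 8, 22, 11] -> [17, 8] and [22, 11]
    Split: [17, 8] -> [17] and [8]
    Merge: [17] + [8] -> [8, 17]
    Split: [22, 11] -> [22] and [11]
    Merge: [22] + [11] -> [11, 22]
  Merge: [8, 17] + [11, 22] -> [8, 11, 17, 22]
  Split: [26, 49, 15, 1] -> [26, 49] and [15, 1]
    Split: [26, 49] -> [26] and [49]
    Merge: [26] + [49] -> [26, 49]
    Split: [15, 1] -> [15] and [1]
    Merge: [15] + [1] -> [1, 15]
  Merge: [26, 49] + [1, 15] -> [1, 15, 26, 49]
Merge: [8, 11, 17, 22] + [1, 15, 26, 49] -> [1, 8, 11, 15, 17, 22, 26, 49]

Final sorted array: [1, 8, 11, 15, 17, 22, 26, 49]

The merge sort proceeds by recursively splitting the array and merging sorted halves.
After all merges, the sorted array is [1, 8, 11, 15, 17, 22, 26, 49].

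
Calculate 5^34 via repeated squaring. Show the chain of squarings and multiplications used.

Computing 5^34 by squaring (build up from 5^1; each line after the first costs one multiplication):

5^1 = 5
5^2 = (5^1)^2 = 5^2 = 25
5^4 = (5^2)^2 = 25^2 = 625
5^8 = (5^4)^2 = 625^2 = 390625
5^16 = (5^8)^2 = 390625^2 = 152587890625
5^17 = 5 * 5^16 = 5 * 152587890625 = 762939453125
5^34 = (5^17)^2 = 762939453125^2 = 582076609134674072265625

Result: 582076609134674072265625
Multiplications needed: 6 (6 lines after 5^1)

5^34 = 582076609134674072265625. Using exponentiation by squaring, this requires 6 multiplications. The key idea: if the exponent is even, square the half-power; if odd, multiply by the base once.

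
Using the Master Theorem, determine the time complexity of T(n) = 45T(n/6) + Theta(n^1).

Master Theorem for T(n) = 45T(n/6) + O(n^1):

a = 45, b = 6, c = 1
log_b(a) = log_6(45) = 2.1245

Case 1: c = 1 < log_6(45) = 2.1245
T(n) = O(n^(log_6 45))

For T(n) = 45T(n/6) + O(n^1): log_6(45) = 2.1245. This is Case 1 of the Master Theorem (c < log_b(a), work dominated by leaves), giving O(n^(log_6 45)).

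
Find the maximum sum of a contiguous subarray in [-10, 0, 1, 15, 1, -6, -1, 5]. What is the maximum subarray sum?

Using Kadane's algorithm on [-10, 0, 1, 15, 1, -6, -1, 5]:

Scanning through the array:
Position 1 (value 0): max_ending_here = 0, max_so_far = 0
Position 2 (value 1): max_ending_here = 1, max_so_far = 1
Position 3 (value 15): max_ending_here = 16, max_so_far = 16
Position 4 (value 1): max_ending_here = 17, max_so_far = 17
Position 5 (value -6): max_ending_here = 11, max_so_far = 17
Position 6 (value -1): max_ending_here = 10, max_so_far = 17
Position 7 (value 5): max_ending_here = 15, max_so_far = 17

Maximum subarray: [0, 1, 15, 1]
Maximum sum: 17

The maximum subarray is [0, 1, 15, 1] with sum 17. This subarray runs from index 1 to index 4.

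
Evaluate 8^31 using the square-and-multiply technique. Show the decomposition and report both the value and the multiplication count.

Computing 8^31 by squaring (build up from 8^1; each line after the first costs one multiplication):

8^1 = 8
8^2 = (8^1)^2 = 8^2 = 64
8^3 = 8 * 8^2 = 8 * 64 = 512
8^6 = (8^3)^2 = 512^2 = 262144
8^7 = 8 * 8^6 = 8 * 262144 = 2097152
8^14 = (8^7)^2 = 2097152^2 = 4398046511104
8^15 = 8 * 8^14 = 8 * 4398046511104 = 35184372088832
8^30 = (8^15)^2 = 35184372088832^2 = 1237940039285380274899124224
8^31 = 8 * 8^30 = 8 * 1237940039285380274899124224 = 9903520314283042199192993792

Result: 9903520314283042199192993792
Multiplications needed: 8 (8 lines after 8^1)

8^31 = 9903520314283042199192993792. Using exponentiation by squaring, this requires 8 multiplications. The key idea: if the exponent is even, square the half-power; if odd, multiply by the base once.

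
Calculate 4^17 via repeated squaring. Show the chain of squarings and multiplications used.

Computing 4^17 by squaring (build up from 4^1; each line after the first costs one multiplication):

4^1 = 4
4^2 = (4^1)^2 = 4^2 = 16
4^4 = (4^2)^2 = 16^2 = 256
4^8 = (4^4)^2 = 256^2 = 65536
4^16 = (4^8)^2 = 65536^2 = 4294967296
4^17 = 4 * 4^16 = 4 * 4294967296 = 17179869184

Result: 17179869184
Multiplications needed: 5 (5 lines after 4^1)

4^17 = 17179869184. Using exponentiation by squaring, this requires 5 multiplications. The key idea: if the exponent is even, square the half-power; if odd, multiply by the base once.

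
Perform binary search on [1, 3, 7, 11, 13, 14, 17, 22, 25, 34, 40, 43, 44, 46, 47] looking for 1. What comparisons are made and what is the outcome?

Binary search for 1 in [1, 3, 7, 11, 13, 14, 17, 22, 25, 34, 40, 43, 44, 46, 47]:

lo=0, hi=14, mid=7, arr[mid]=22 -> 22 > 1, search left half
lo=0, hi=6, mid=3, arr[mid]=11 -> 11 > 1, search left half
lo=0, hi=2, mid=1, arr[mid]=3 -> 3 > 1, search left half
lo=0, hi=0, mid=0, arr[mid]=1 -> Found target at index 0!

Binary search finds 1 at index 0 after 4 comparisons. The search repeatedly halves the search space by comparing with the middle element.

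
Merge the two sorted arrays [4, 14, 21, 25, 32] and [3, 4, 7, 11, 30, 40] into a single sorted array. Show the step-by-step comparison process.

Merging process:

Compare 4 vs 3: take 3 from right. Merged: [3]
Compare 4 vs 4: take 4 from left. Merged: [3, 4]
Compare 14 vs 4: take 4 from right. Merged: [3, 4, 4]
Compare 14 vs 7: take 7 from right. Merged: [3, 4, 4, 7]
Compare 14 vs 11: take 11 from right. Merged: [3, 4, 4, 7, 11]
Compare 14 vs 30: take 14 from left. Merged: [3, 4, 4, 7, 11, 14]
Compare 21 vs 30: take 21 from left. Merged: [3, 4, 4, 7, 11, 14, 21]
Compare 25 vs 30: take 25 from left. Merged: [3, 4, 4, 7, 11, 14, 21, 25]
Compare 32 vs 30: take 30 from right. Merged: [3, 4, 4, 7, 11, 14, 21, 25, 30]
Compare 32 vs 40: take 32 from left. Merged: [3, 4, 4, 7, 11, 14, 21, 25, 30, 32]
Append remaining from right: [40]. Merged: [3, 4, 4, 7, 11, 14, 21, 25, 30, 32, 40]

Final merged array: [3, 4, 4, 7, 11, 14, 21, 25, 30, 32, 40]
Total comparisons: 10

The merged array is [3, 4, 4, 7, 11, 14, 21, 25, 30, 32, 40], requiring 10 comparisons. The merge step runs in O(n) time where n is the total number of elements.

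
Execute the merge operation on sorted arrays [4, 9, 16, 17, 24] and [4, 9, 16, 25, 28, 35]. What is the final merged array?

Merging process:

Compare 4 vs 4: take 4 from left. Merged: [4]
Compare 9 vs 4: take 4 from right. Merged: [4, 4]
Compare 9 vs 9: take 9 from left. Merged: [4, 4, 9]
Compare 16 vs 9: take 9 from right. Merged: [4, 4, 9, 9]
Compare 16 vs 16: take 16 from left. Merged: [4, 4, 9, 9, 16]
Compare 17 vs 16: take 16 from right. Merged: [4, 4, 9, 9, 16, 16]
Compare 17 vs 25: take 17 from left. Merged: [4, 4, 9, 9, 16, 16, 17]
Compare 24 vs 25: take 24 from left. Merged: [4, 4, 9, 9, 16, 16, 17, 24]
Append remaining from right: [25, 28, 35]. Merged: [4, 4, 9, 9, 16, 16, 17, 24, 25, 28, 35]

Final merged array: [4, 4, 9, 9, 16, 16, 17, 24, 25, 28, 35]
Total comparisons: 8

The merged array is [4, 4, 9, 9, 16, 16, 17, 24, 25, 28, 35], requiring 8 comparisons. The merge step runs in O(n) time where n is the total number of elements.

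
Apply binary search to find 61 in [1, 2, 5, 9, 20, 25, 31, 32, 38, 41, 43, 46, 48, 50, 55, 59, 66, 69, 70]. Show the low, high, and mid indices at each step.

Binary search for 61 in [1, 2, 5, 9, 20, 25, 31, 32, 38, 41, 43, 46, 48, 50, 55, 59, 66, 69, 70]:

lo=0, hi=18, mid=9, arr[mid]=41 -> 41 < 61, search right half
lo=10, hi=18, mid=14, arr[mid]=55 -> 55 < 61, search right half
lo=15, hi=18, mid=16, arr[mid]=66 -> 66 > 61, search left half
lo=15, hi=15, mid=15, arr[mid]=59 -> 59 < 61, search right half
lo=16 > hi=15, target 61 not found

Binary search determines that 61 is not in the array after 4 comparisons. The search space was exhausted without finding the target.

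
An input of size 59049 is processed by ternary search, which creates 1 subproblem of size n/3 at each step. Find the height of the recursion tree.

For divide and conquer with division factor 3:

Problem sizes at each level:
Level 0: 59049
Level 1: 19683
Level 2: 6561
Level 3: 2187
Level 4: 729
Level 5: 243
Level 6: 81
Level 7: 27
Level 8: 9
Level 9: 3
Level 10: 1

The root is level 0 and the size-1 base case is level 10 (the tree spans levels 0 through 10, i.e. 11 levels counting the root), so the depth is the number of divisions: log_3(59049) = 10

The recursion tree depth is log_3(59049) = 10. At each level, the problem size is divided by 3, so it takes 10 divisions to reduce to a base case of size 1. The algorithm makes 1 recursive call at each level.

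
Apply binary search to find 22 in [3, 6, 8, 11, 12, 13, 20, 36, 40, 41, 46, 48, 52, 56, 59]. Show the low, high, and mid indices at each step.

Binary search for 22 in [3, 6, 8, 11, 12, 13, 20, 36, 40, 41, 46, 48, 52, 56, 59]:

lo=0, hi=14, mid=7, arr[mid]=36 -> 36 > 22, search left half
lo=0, hi=6, mid=3, arr[mid]=11 -> 11 < 22, search right half
lo=4, hi=6, mid=5, arr[mid]=13 -> 13 < 22, search right half
lo=6, hi=6, mid=6, arr[mid]=20 -> 20 < 22, search right half
lo=7 > hi=6, target 22 not found

Binary search determines that 22 is not in the array after 4 comparisons. The search space was exhausted without finding the target.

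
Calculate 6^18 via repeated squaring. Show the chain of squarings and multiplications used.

Computing 6^18 by squaring (build up from 6^1; each line after the first costs one multiplication):

6^1 = 6
6^2 = (6^1)^2 = 6^2 = 36
6^4 = (6^2)^2 = 36^2 = 1296
6^8 = (6^4)^2 = 1296^2 = 1679616
6^9 = 6 * 6^8 = 6 * 1679616 = 10077696
6^18 = (6^9)^2 = 10077696^2 = 101559956668416

Result: 101559956668416
Multiplications needed: 5 (5 lines after 6^1)

6^18 = 101559956668416. Using exponentiation by squaring, this requires 5 multiplications. The key idea: if the exponent is even, square the half-power; if odd, multiply by the base once.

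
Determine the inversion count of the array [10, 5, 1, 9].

Finding inversions in [10, 5, 1, 9]:

(0, 1): arr[0]=10 > arr[1]=5
(0, 2): arr[0]=10 > arr[2]=1
(0, 3): arr[0]=10 > arr[3]=9
(1, 2): arr[1]=5 > arr[2]=1

Total inversions: 4

The array has 4 inversion(s): (0,1), (0,2), (0,3), (1,2). Each pair (i,j) satisfies i < j and arr[i] > arr[j].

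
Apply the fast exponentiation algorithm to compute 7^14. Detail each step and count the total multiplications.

Computing 7^14 by squaring (build up from 7^1; each line after the first costs one multiplication):

7^1 = 7
7^2 = (7^1)^2 = 7^2 = 49
7^3 = 7 * 7^2 = 7 * 49 = 343
7^6 = (7^3)^2 = 343^2 = 117649
7^7 = 7 * 7^6 = 7 * 117649 = 823543
7^14 = (7^7)^2 = 823543^2 = 678223072849

Result: 678223072849
Multiplications needed: 5 (5 lines after 7^1)

7^14 = 678223072849. Using exponentiation by squaring, this requires 5 multiplications. The key idea: if the exponent is even, square the half-power; if odd, multiply by the base once.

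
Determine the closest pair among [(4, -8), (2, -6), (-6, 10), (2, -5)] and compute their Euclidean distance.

Computing all pairwise distances among 4 points:

d((4, -8), (2, -6)) = 2.8284
d((4, -8), (-6, 10)) = 20.5913
d((4, -8), (2, -5)) = 3.6056
d((2, -6), (-6, 10)) = 17.8885
d((2, -6), (2, -5)) = 1.0 <-- minimum
d((-6, 10), (2, -5)) = 17.0

Closest pair: (2, -6) and (2, -5) with distance 1.0

The closest pair is (2, -6) and (2, -5) with Euclidean distance 1.0. For 4 points, brute-force pairwise comparison is shown above. For large n, the divide-and-conquer algorithm (sort by x, recurse on halves, check the dividing strip) achieves O(n log n).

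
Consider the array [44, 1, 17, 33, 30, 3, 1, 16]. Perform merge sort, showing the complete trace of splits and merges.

Merge sort trace:

Split: [44, 1, 17, 33, 30, 3, 1, 16] -> [44, 1, 17, 33] and [30, 3, 1, 16]
  Split: [44, 1, 17, 33] -> [44, 1] and [17, 33]
    Split: [44, 1] -> [44] and [1]
    Merge: [44] + [1] -> [1, 44]
    Split: [17, 33] -> [17] and [33]
    Merge: [17] + [33] -> [17, 33]
  Merge: [1, 44] + [17, 33] -> [1, 17, 33, 44]
  Split: [30, 3, 1, 16] -> [30, 3] and [1, 16]
    Split: [30, 3] -> [30] and [3]
    Merge: [30] + [3] -> [3, 30]
    Split: [1, 16] -> [1] and [16]
    Merge: [1] + [16] -> [1, 16]
  Merge: [3, 30] + [1, 16] -> [1, 3, 16, 30]
Merge: [1, 17, 33, 44] + [1, 3, 16, 30] -> [1, 1, 3, 16, 17, 30, 33, 44]

Final sorted array: [1, 1, 3, 16, 17, 30, 33, 44]

The merge sort proceeds by recursively splitting the array and merging sorted halves.
After all merges, the sorted array is [1, 1, 3, 16, 17, 30, 33, 44].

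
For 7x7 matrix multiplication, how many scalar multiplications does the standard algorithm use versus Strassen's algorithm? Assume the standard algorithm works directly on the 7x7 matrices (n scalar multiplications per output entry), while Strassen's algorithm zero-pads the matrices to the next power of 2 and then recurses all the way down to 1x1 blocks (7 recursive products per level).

Matrix multiplication for 7x7 matrices:

Strassen's algorithm requires power-of-2 dimensions. Pad 7x7 to 8x8 (next power of 2).

Standard algorithm: 7^3 = 343 multiplications
Strassen's algorithm: 7^(log2(8)) = 7^3 = 343 multiplications
Savings: 343 - 343 = 0 multiplications

Standard: 343 multiplications (7^3). Strassen: 343 multiplications (7^3, after padding to 8x8). Strassen reduces 8 recursive multiplications to 7 at each level.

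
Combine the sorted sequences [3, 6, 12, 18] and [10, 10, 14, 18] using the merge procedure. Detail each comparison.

Merging process:

Compare 3 vs 10: take 3 from left. Merged: [3]
Compare 6 vs 10: take 6 from left. Merged: [3, 6]
Compare 12 vs 10: take 10 from right. Merged: [3, 6, 10]
Compare 12 vs 10: take 10 from right. Merged: [3, 6, 10, 10]
Compare 12 vs 14: take 12 from left. Merged: [3, 6, 10, 10, 12]
Compare 18 vs 14: take 14 from right. Merged: [3, 6, 10, 10, 12, 14]
Compare 18 vs 18: take 18 from left. Merged: [3, 6, 10, 10, 12, 14, 18]
Append remaining from right: [18]. Merged: [3, 6, 10, 10, 12, 14, 18, 18]

Final merged array: [3, 6, 10, 10, 12, 14, 18, 18]
Total comparisons: 7

The merged array is [3, 6, 10, 10, 12, 14, 18, 18], requiring 7 comparisons. The merge step runs in O(n) time where n is the total number of elements.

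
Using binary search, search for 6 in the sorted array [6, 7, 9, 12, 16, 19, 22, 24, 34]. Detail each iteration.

Binary search for 6 in [6, 7, 9, 12, 16, 19, 22, 24, 34]:

lo=0, hi=8, mid=4, arr[mid]=16 -> 16 > 6, search left half
lo=0, hi=3, mid=1, arr[mid]=7 -> 7 > 6, search left half
lo=0, hi=0, mid=0, arr[mid]=6 -> Found target at index 0!

Binary search finds 6 at index 0 after 3 comparisons. The search repeatedly halves the search space by comparing with the middle element.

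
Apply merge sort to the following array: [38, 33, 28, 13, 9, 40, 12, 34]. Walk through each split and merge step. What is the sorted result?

Merge sort trace:

Split: [38, 33, 28, 13, 9, 40, 12, 34] -> [38, 33, 28, 13] and [9, 40, 12, 34]
  Split: [38, 33, 28, 13] -> [38, 33] and [28, 13]
    Split: [38, 33] -> [38] and [33]
    Merge: [38] + [33] -> [33, 38]
    Split: [28, 13] -> [28] and [13]
    Merge: [28] + [13] -> [13, 28]
  Merge: [33, 38] + [13, 28] -> [13, 28, 33, 38]
  Split: [9, 40, 12, 34] -> [9, 40] and [12, 34]
    Split: [9, 40] -> [9] and [40]
    Merge: [9] + [40] -> [9, 40]
    Split: [12, 34] -> [12] and [34]
    Merge: [12] + [34] -> [12, 34]
  Merge: [9, 40] + [12, 34] -> [9, 12, 34, 40]
Merge: [13, 28, 33, 38] + [9, 12, 34, 40] -> [9, 12, 13, 28, 33, 34, 38, 40]

Final sorted array: [9, 12, 13, 28, 33, 34, 38, 40]

The merge sort proceeds by recursively splitting the array and merging sorted halves.
After all merges, the sorted array is [9, 12, 13, 28, 33, 34, 38, 40].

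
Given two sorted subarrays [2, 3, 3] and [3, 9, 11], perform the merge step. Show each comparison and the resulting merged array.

Merging process:

Compare 2 vs 3: take 2 from left. Merged: [2]
Compare 3 vs 3: take 3 from left. Merged: [2, 3]
Compare 3 vs 3: take 3 from left. Merged: [2, 3, 3]
Append remaining from right: [3, 9, 11]. Merged: [2, 3, 3, 3, 9, 11]

Final merged array: [2, 3, 3, 3, 9, 11]
Total comparisons: 3

The merged array is [2, 3, 3, 3, 9, 11], requiring 3 comparisons. The merge step runs in O(n) time where n is the total number of elements.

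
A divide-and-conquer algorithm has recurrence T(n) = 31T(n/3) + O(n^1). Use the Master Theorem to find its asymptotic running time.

Master Theorem for T(n) = 31T(n/3) + O(n^1):

a = 31, b = 3, c = 1
log_b(a) = log_3(31) = 3.1257

Case 1: c = 1 < log_3(31) = 3.1257
T(n) = O(n^(log_3 31))

For T(n) = 31T(n/3) + O(n^1): log_3(31) = 3.1257. This is Case 1 of the Master Theorem (c < log_b(a), work dominated by leaves), giving O(n^(log_3 31)).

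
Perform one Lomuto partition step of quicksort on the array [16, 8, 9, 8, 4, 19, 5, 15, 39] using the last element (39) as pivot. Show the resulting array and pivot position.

Lomuto partition with pivot = 39:

Initial array: [16, 8, 9, 8, 4, 19, 5, 15, 39]

arr[0]=16 <= 39: swap with position 0, array becomes [16, 8, 9, 8, 4, 19, 5, 15, 39]
arr[1]=8 <= 39: swap with position 1, array becomes [16, 8, 9, 8, 4, 19, 5, 15, 39]
arr[2]=9 <= 39: swap with position 2, array becomes [16, 8, 9, 8, 4, 19, 5, 15, 39]
arr[3]=8 <= 39: swap with position 3, array becomes [16, 8, 9, 8, 4, 19, 5, 15, 39]
arr[4]=4 <= 39: swap with position 4, array becomes [16, 8, 9, 8, 4, 19, 5, 15, 39]
arr[5]=19 <= 39: swap with position 5, array becomes [16, 8, 9, 8, 4, 19, 5, 15, 39]
arr[6]=5 <= 39: swap with position 6, array becomes [16, 8, 9, 8, 4, 19, 5, 15, 39]
arr[7]=15 <= 39: swap with position 7, array becomes [16, 8, 9, 8, 4, 19, 5, 15, 39]

Place pivot at position 8: [16, 8, 9, 8, 4, 19, 5, 15, 39]
Pivot position: 8

After partitioning with pivot 39, the array becomes [16, 8, 9, 8, 4, 19, 5, 15, 39]. The pivot is placed at index 8. All elements to the left of the pivot are <= 39, and all elements to the right are > 39.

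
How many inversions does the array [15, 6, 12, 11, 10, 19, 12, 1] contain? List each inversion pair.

Finding inversions in [15, 6, 12, 11, 10, 19, 12, 1]:

(0, 1): arr[0]=15 > arr[1]=6
(0, 2): arr[0]=15 > arr[2]=12
(0, 3): arr[0]=15 > arr[3]=11
(0, 4): arr[0]=15 > arr[4]=10
(0, 6): arr[0]=15 > arr[6]=12
(0, 7): arr[0]=15 > arr[7]=1
(1, 7): arr[1]=6 > arr[7]=1
(2, 3): arr[2]=12 > arr[3]=11
(2, 4): arr[2]=12 > arr[4]=10
(2, 7): arr[2]=12 > arr[7]=1
(3, 4): arr[3]=11 > arr[4]=10
(3, 7): arr[3]=11 > arr[7]=1
(4, 7): arr[4]=10 > arr[7]=1
(5, 6): arr[5]=19 > arr[6]=12
(5, 7): arr[5]=19 > arr[7]=1
(6, 7): arr[6]=12 > arr[7]=1

Total inversions: 16

The array has 16 inversion(s): (0,1), (0,2), (0,3), (0,4), (0,6), (0,7), (1,7), (2,3), (2,4), (2,7), (3,4), (3,7), (4,7), (5,6), (5,7), (6,7). Each pair (i,j) satisfies i < j and arr[i] > arr[j].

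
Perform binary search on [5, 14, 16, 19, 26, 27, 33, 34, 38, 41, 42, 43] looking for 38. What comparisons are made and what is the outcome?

Binary search for 38 in [5, 14, 16, 19, 26, 27, 33, 34, 38, 41, 42, 43]:

lo=0, hi=11, mid=5, arr[mid]=27 -> 27 < 38, search right half
lo=6, hi=11, mid=8, arr[mid]=38 -> Found target at index 8!

Binary search finds 38 at index 8 after 2 comparisons. The search repeatedly halves the search space by comparing with the middle element.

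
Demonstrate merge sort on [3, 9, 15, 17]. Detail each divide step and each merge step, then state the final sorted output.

Merge sort trace:

Split: [3, 9, 15, 17] -> [3, 9] and [15, 17]
  Split: [3, 9] -> [3] and [9]
  Merge: [3] + [9] -> [3, 9]
  Split: [15, 17] -> [15] and [17]
  Merge: [15] + [17] -> [15, 17]
Merge: [3, 9] + [15, 17] -> [3, 9, 15, 17]

Final sorted array: [3, 9, 15, 17]

The merge sort proceeds by recursively splitting the array and merging sorted halves.
After all merges, the sorted array is [3, 9, 15, 17].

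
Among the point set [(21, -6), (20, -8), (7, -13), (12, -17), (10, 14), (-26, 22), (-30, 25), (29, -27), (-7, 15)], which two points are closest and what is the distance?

Computing all pairwise distances among 9 points:

d((21, -6), (20, -8)) = 2.2361 <-- minimum
d((21, -6), (7, -13)) = 15.6525
d((21, -6), (12, -17)) = 14.2127
d((21, -6), (10, 14)) = 22.8254
d((21, -6), (-26, 22)) = 54.7083
d((21, -6), (-30, 25)) = 59.6825
d((21, -6), (29, -27)) = 22.4722
d((21, -6), (-7, 15)) = 35.0
d((20, -8), (7, -13)) = 13.9284
d((20, -8), (12, -17)) = 12.0416
d((20, -8), (10, 14)) = 24.1661
d((20, -8), (-26, 22)) = 54.9181
d((20, -8), (-30, 25)) = 59.9083
d((20, -8), (29, -27)) = 21.0238
d((20, -8), (-7, 15)) = 35.4683
d((7, -13), (12, -17)) = 6.4031
d((7, -13), (10, 14)) = 27.1662
d((7, -13), (-26, 22)) = 48.1041
d((7, -13), (-30, 25)) = 53.0377
d((7, -13), (29, -27)) = 26.0768
d((7, -13), (-7, 15)) = 31.305
d((12, -17), (10, 14)) = 31.0644
d((12, -17), (-26, 22)) = 54.4518
d((12, -17), (-30, 25)) = 59.397
d((12, -17), (29, -27)) = 19.7231
d((12, -17), (-7, 15)) = 37.2156
d((10, 14), (-26, 22)) = 36.8782
d((10, 14), (-30, 25)) = 41.4849
d((10, 14), (29, -27)) = 45.1885
d((10, 14), (-7, 15)) = 17.0294
d((-26, 22), (-30, 25)) = 5.0
d((-26, 22), (29, -27)) = 73.6614
d((-26, 22), (-7, 15)) = 20.2485
d((-30, 25), (29, -27)) = 78.6448
d((-30, 25), (-7, 15)) = 25.0799
d((29, -27), (-7, 15)) = 55.3173

Closest pair: (21, -6) and (20, -8) with distance 2.2361

The closest pair is (21, -6) and (20, -8) with Euclidean distance 2.2361. For 9 points, brute-force pairwise comparison is shown above. For large n, the divide-and-conquer algorithm (sort by x, recurse on halves, check the dividing strip) achieves O(n log n).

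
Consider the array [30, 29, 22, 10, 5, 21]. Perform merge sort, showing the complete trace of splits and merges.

Merge sort trace:

Split: [30, 29, 22, 10, 5, 21] -> [30, 29, 22] and [10, 5, 21]
  Split: [30, 29, 22] -> [30] and [29, 22]
    Split: [29, 22] -> [29] and [22]
    Merge: [29] + [22] -> [22, 29]
  Merge: [30] + [22, 29] -> [22, 29, 30]
  Split: [10, 5, 21] -> [10] and [5, 21]
    Split: [5, 21] -> [5] and [21]
    Merge: [5] + [21] -> [5, 21]
  Merge: [10] + [5, 21] -> [5, 10, 21]
Merge: [22, 29, 30] + [5, 10, 21] -> [5, 10, 21, 22, 29, 30]

Final sorted array: [5, 10, 21, 22, 29, 30]

The merge sort proceeds by recursively splitting the array and merging sorted halves.
After all merges, the sorted array is [5, 10, 21, 22, 29, 30].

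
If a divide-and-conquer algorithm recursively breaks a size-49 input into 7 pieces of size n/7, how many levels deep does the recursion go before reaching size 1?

For divide and conquer with division factor 7:

Problem sizes at each level:
Level 0: 49
Level 1: 7
Level 2: 1

The root is level 0 and the size-1 base case is level 2 (the tree spans levels 0 through 2, i.e. 3 levels counting the root), so the depth is the number of divisions: log_7(49) = 2

The recursion tree depth is log_7(49) = 2. At each level, the problem size is divided by 7, so it takes 2 divisions to reduce to a base case of size 1. The algorithm makes 7 recursive calls at each level.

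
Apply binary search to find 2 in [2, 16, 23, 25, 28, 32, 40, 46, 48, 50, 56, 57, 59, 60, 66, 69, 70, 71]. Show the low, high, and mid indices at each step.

Binary search for 2 in [2, 16, 23, 25, 28, 32, 40, 46, 48, 50, 56, 57, 59, 60, 66, 69, 70, 71]:

lo=0, hi=17, mid=8, arr[mid]=48 -> 48 > 2, search left half
lo=0, hi=7, mid=3, arr[mid]=25 -> 25 > 2, search left half
lo=0, hi=2, mid=1, arr[mid]=16 -> 16 > 2, search left half
lo=0, hi=0, mid=0, arr[mid]=2 -> Found target at index 0!

Binary search finds 2 at index 0 after 4 comparisons. The search repeatedly halves the search space by comparing with the middle element.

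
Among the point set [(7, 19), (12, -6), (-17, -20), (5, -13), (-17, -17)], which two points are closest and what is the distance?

Computing all pairwise distances among 5 points:

d((7, 19), (12, -6)) = 25.4951
d((7, 19), (-17, -20)) = 45.793
d((7, 19), (5, -13)) = 32.0624
d((7, 19), (-17, -17)) = 43.2666
d((12, -6), (-17, -20)) = 32.2025
d((12, -6), (5, -13)) = 9.8995
d((12, -6), (-17, -17)) = 31.0161
d((-17, -20), (5, -13)) = 23.0868
d((-17, -20), (-17, -17)) = 3.0 <-- minimum
d((5, -13), (-17, -17)) = 22.3607

Closest pair: (-17, -20) and (-17, -17) with distance 3.0

The closest pair is (-17, -20) and (-17, -17) with Euclidean distance 3.0. For 5 points, brute-force pairwise comparison is shown above. For large n, the divide-and-conquer algorithm (sort by x, recurse on halves, check the dividing strip) achieves O(n log n).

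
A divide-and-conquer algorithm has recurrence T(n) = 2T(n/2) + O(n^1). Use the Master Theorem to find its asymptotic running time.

Master Theorem for T(n) = 2T(n/2) + O(n^1):

a = 2, b = 2, c = 1
log_b(a) = log_2(2) = 1.0000

Case 2: c = 1 = log_2(2) = 1.0000
T(n) = O(n^1 log n) = O(n log n)

For T(n) = 2T(n/2) + O(n^1): log_2(2) = 1.0000. This is Case 2 of the Master Theorem (c = log_b(a), equal work at all levels), giving O(n log n).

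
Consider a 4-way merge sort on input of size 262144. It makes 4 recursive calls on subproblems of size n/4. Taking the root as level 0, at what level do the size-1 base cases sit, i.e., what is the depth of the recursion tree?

For divide and conquer with division factor 4:

Problem sizes at each level:
Level 0: 262144
Level 1: 65536
Level 2: 16384
Level 3: 4096
Level 4: 1024
Level 5: 256
Level 6: 64
Level 7: 16
Level 8: 4
Level 9: 1

The root is level 0 and the size-1 base case is level 9 (the tree spans levels 0 through 9, i.e. 10 levels counting the root), so the depth is the number of divisions: log_4(262144) = 9

The recursion tree depth is log_4(262144) = 9. At each level, the problem size is divided by 4, so it takes 9 divisions to reduce to a base case of size 1. The algorithm makes 4 recursive calls at each level.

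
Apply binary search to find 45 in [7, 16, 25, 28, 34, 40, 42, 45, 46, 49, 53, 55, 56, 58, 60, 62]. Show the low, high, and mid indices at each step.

Binary search for 45 in [7, 16, 25, 28, 34, 40, 42, 45, 46, 49, 53, 55, 56, 58, 60, 62]:

lo=0, hi=15, mid=7, arr[mid]=45 -> Found target at index 7!

Binary search finds 45 at index 7 after 1 comparisons. The search repeatedly halves the search space by comparing with the middle element.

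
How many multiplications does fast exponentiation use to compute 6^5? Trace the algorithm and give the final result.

Computing 6^5 by squaring (build up from 6^1; each line after the first costs one multiplication):

6^1 = 6
6^2 = (6^1)^2 = 6^2 = 36
6^4 = (6^2)^2 = 36^2 = 1296
6^5 = 6 * 6^4 = 6 * 1296 = 7776

Result: 7776
Multiplications needed: 3 (3 lines after 6^1)

6^5 = 7776. Using exponentiation by squaring, this requires 3 multiplications. The key idea: if the exponent is even, square the half-power; if odd, multiply by the base once.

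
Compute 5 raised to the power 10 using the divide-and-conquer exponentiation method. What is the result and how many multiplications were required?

Computing 5^10 by squaring (build up from 5^1; each line after the first costs one multiplication):

5^1 = 5
5^2 = (5^1)^2 = 5^2 = 25
5^4 = (5^2)^2 = 25^2 = 625
5^5 = 5 * 5^4 = 5 * 625 = 3125
5^10 = (5^5)^2 = 3125^2 = 9765625

Result: 9765625
Multiplications needed: 4 (4 lines after 5^1)

5^10 = 9765625. Using exponentiation by squaring, this requires 4 multiplications. The key idea: if the exponent is even, square the half-power; if odd, multiply by the base once.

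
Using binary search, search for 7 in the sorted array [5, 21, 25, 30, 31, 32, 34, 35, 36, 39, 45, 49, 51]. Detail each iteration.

Binary search for 7 in [5, 21, 25, 30, 31, 32, 34, 35, 36, 39, 45, 49, 51]:

lo=0, hi=12, mid=6, arr[mid]=34 -> 34 > 7, search left half
lo=0, hi=5, mid=2, arr[mid]=25 -> 25 > 7, search left half
lo=0, hi=1, mid=0, arr[mid]=5 -> 5 < 7, search right half
lo=1, hi=1, mid=1, arr[mid]=21 -> 21 > 7, search left half
lo=1 > hi=0, target 7 not found

Binary search determines that 7 is not in the array after 4 comparisons. The search space was exhausted without finding the target.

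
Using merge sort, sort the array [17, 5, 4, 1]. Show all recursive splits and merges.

Merge sort trace:

Split: [17, 5, 4, 1] -> [17, 5] and [4, 1]
  Split: [17, 5] -> [17] and [5]
  Merge: [17] + [5] -> [5, 17]
  Split: [4, 1] -> [4] and [1]
  Merge: [4] + [1] -> [1, 4]
Merge: [5, 17] + [1, 4] -> [1, 4, 5, 17]

Final sorted array: [1, 4, 5, 17]

The merge sort proceeds by recursively splitting the array and merging sorted halves.
After all merges, the sorted array is [1, 4, 5, 17].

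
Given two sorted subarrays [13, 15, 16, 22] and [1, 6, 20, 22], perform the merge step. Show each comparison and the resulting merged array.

Merging process:

Compare 13 vs 1: take 1 from right. Merged: [1]
Compare 13 vs 6: take 6 from right. Merged: [1, 6]
Compare 13 vs 20: take 13 from left. Merged: [1, 6, 13]
Compare 15 vs 20: take 15 from left. Merged: [1, 6, 13, 15]
Compare 16 vs 20: take 16 from left. Merged: [1, 6, 13, 15, 16]
Compare 22 vs 20: take 20 from right. Merged: [1, 6, 13, 15, 16, 20]
Compare 22 vs 22: take 22 from left. Merged: [1, 6, 13, 15, 16, 20, 22]
Append remaining from right: [22]. Merged: [1, 6, 13, 15, 16, 20, 22, 22]

Final merged array: [1, 6, 13, 15, 16, 20, 22, 22]
Total comparisons: 7

The merged array is [1, 6, 13, 15, 16, 20, 22, 22], requiring 7 comparisons. The merge step runs in O(n) time where n is the total number of elements.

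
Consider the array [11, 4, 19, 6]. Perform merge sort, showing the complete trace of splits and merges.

Merge sort trace:

Split: [11, 4, 19, 6] -> [11, 4] and [19, 6]
  Split: [11, 4] -> [11] and [4]
  Merge: [11] + [4] -> [4, 11]
  Split: [19, 6] -> [19] and [6]
  Merge: [19] + [6] -> [6, 19]
Merge: [4, 11] + [6, 19] -> [4, 6, 11, 19]

Final sorted array: [4, 6, 11, 19]

The merge sort proceeds by recursively splitting the array and merging sorted halves.
After all merges, the sorted array is [4, 6, 11, 19].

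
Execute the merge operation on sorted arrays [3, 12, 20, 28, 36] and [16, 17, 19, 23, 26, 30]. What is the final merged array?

Merging process:

Compare 3 vs 16: take 3 from left. Merged: [3]
Compare 12 vs 16: take 12 from left. Merged: [3, 12]
Compare 20 vs 16: take 16 from right. Merged: [3, 12, 16]
Compare 20 vs 17: take 17 from right. Merged: [3, 12, 16, 17]
Compare 20 vs 19: take 19 from right. Merged: [3, 12, 16, 17, 19]
Compare 20 vs 23: take 20 from left. Merged: [3, 12, 16, 17, 19, 20]
Compare 28 vs 23: take 23 from right. Merged: [3, 12, 16, 17, 19, 20, 23]
Compare 28 vs 26: take 26 from right. Merged: [3, 12, 16, 17, 19, 20, 23, 26]
Compare 28 vs 30: take 28 from left. Merged: [3, 12, 16, 17, 19, 20, 23, 26, 28]
Compare 36 vs 30: take 30 from right. Merged: [3, 12, 16, 17, 19, 20, 23, 26, 28, 30]
Append remaining from left: [36]. Merged: [3, 12, 16, 17, 19, 20, 23, 26, 28, 30, 36]

Final merged array: [3, 12, 16, 17, 19, 20, 23, 26, 28, 30, 36]
Total comparisons: 10

The merged array is [3, 12, 16, 17, 19, 20, 23, 26, 28, 30, 36], requiring 10 comparisons. The merge step runs in O(n) time where n is the total number of elements.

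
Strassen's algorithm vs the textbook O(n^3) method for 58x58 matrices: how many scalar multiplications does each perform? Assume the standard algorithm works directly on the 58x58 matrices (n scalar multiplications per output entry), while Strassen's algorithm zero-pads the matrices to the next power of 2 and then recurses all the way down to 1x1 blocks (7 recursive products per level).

Matrix multiplication for 58x58 matrices:

Strassen's algorithm requires power-of-2 dimensions. Pad 58x58 to 64x64 (next power of 2).

Standard algorithm: 58^3 = 195112 multiplications
Strassen's algorithm: 7^(log2(64)) = 7^6 = 117649 multiplications
Savings: 195112 - 117649 = 77463 multiplications

Standard: 195112 multiplications (58^3). Strassen: 117649 multiplications (7^6, after padding to 64x64). Strassen reduces 8 recursive multiplications to 7 at each level.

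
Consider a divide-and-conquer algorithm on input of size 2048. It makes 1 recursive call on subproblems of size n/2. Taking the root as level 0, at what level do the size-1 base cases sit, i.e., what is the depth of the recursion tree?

For divide and conquer with division factor 2:

Problem sizes at each level:
Level 0: 2048
Level 1: 1024
Level 2: 512
Level 3: 256
Level 4: 128
Level 5: 64
Level 6: 32
Level 7: 16
Level 8: 8
Level 9: 4
Level 10: 2
Level 11: 1

The root is level 0 and the size-1 base case is level 11 (the tree spans levels 0 through 11, i.e. 12 levels counting the root), so the depth is the number of divisions: log_2(2048) = 11

The recursion tree depth is log_2(2048) = 11. At each level, the problem size is divided by 2, so it takes 11 divisions to reduce to a base case of size 1. The algorithm makes 1 recursive call at each level.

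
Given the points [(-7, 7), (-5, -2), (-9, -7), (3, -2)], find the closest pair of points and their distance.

Computing all pairwise distances among 4 points:

d((-7, 7), (-5, -2)) = 9.2195
d((-7, 7), (-9, -7)) = 14.1421
d((-7, 7), (3, -2)) = 13.4536
d((-5, -2), (-9, -7)) = 6.4031 <-- minimum
d((-5, -2), (3, -2)) = 8.0
d((-9, -7), (3, -2)) = 13.0

Closest pair: (-5, -2) and (-9, -7) with distance 6.4031

The closest pair is (-5, -2) and (-9, -7) with Euclidean distance 6.4031. For 4 points, brute-force pairwise comparison is shown above. For large n, the divide-and-conquer algorithm (sort by x, recurse on halves, check the dividing strip) achieves O(n log n).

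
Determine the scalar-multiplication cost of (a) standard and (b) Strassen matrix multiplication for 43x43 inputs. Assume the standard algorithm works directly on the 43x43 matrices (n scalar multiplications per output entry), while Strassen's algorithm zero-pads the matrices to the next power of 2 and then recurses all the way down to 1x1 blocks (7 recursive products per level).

Matrix multiplication for 43x43 matrices:

Strassen's algorithm requires power-of-2 dimensions. Pad 43x43 to 64x64 (next power of 2).

Standard algorithm: 43^3 = 79507 multiplications
Strassen's algorithm: 7^(log2(64)) = 7^6 = 117649 multiplications
Difference: 79507 - 117649 = -38142 (Strassen uses MORE here due to padding overhead — for small or just-over-power-of-2 n, padding can outweigh the per-level savings)

Standard: 79507 multiplications (43^3). Strassen: 117649 multiplications (7^6, after padding to 64x64). Strassen reduces 8 recursive multiplications to 7 at each level.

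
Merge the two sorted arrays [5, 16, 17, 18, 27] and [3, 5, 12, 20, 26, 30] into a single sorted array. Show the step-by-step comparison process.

Merging process:

Compare 5 vs 3: take 3 from right. Merged: [3]
Compare 5 vs 5: take 5 from left. Merged: [3, 5]
Compare 16 vs 5: take 5 from right. Merged: [3, 5, 5]
Compare 16 vs 12: take 12 from right. Merged: [3, 5, 5, 12]
Compare 16 vs 20: take 16 from left. Merged: [3, 5, 5, 12, 16]
Compare 17 vs 20: take 17 from left. Merged: [3, 5, 5, 12, 16, 17]
Compare 18 vs 20: take 18 from left. Merged: [3, 5, 5, 12, 16, 17, 18]
Compare 27 vs 20: take 20 from right. Merged: [3, 5, 5, 12, 16, 17, 18, 20]
Compare 27 vs 26: take 26 from right. Merged: [3, 5, 5, 12, 16, 17, 18, 20, 26]
Compare 27 vs 30: take 27 from left. Merged: [3, 5, 5, 12, 16, 17, 18, 20, 26, 27]
Append remaining from right: [30]. Merged: [3, 5, 5, 12, 16, 17, 18, 20, 26, 27, 30]

Final merged array: [3, 5, 5, 12, 16, 17, 18, 20, 26, 27, 30]
Total comparisons: 10

The merged array is [3, 5, 5, 12, 16, 17, 18, 20, 26, 27, 30], requiring 10 comparisons. The merge step runs in O(n) time where n is the total number of elements.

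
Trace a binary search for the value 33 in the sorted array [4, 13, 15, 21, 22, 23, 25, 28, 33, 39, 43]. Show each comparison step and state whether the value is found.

Binary search for 33 in [4, 13, 15, 21, 22, 23, 25, 28, 33, 39, 43]:

lo=0, hi=10, mid=5, arr[mid]=23 -> 23 < 33, search right half
lo=6, hi=10, mid=8, arr[mid]=33 -> Found target at index 8!

Binary search finds 33 at index 8 after 2 comparisons. The search repeatedly halves the search space by comparing with the middle element.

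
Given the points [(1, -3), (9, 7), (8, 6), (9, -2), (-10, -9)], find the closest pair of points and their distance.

Computing all pairwise distances among 5 points:

d((1, -3), (9, 7)) = 12.8062
d((1, -3), (8, 6)) = 11.4018
d((1, -3), (9, -2)) = 8.0623
d((1, -3), (-10, -9)) = 12.53
d((9, 7), (8, 6)) = 1.4142 <-- minimum
d((9, 7), (9, -2)) = 9.0
d((9, 7), (-10, -9)) = 24.8395
d((8, 6), (9, -2)) = 8.0623
d((8, 6), (-10, -9)) = 23.4307
d((9, -2), (-10, -9)) = 20.2485

Closest pair: (9, 7) and (8, 6) with distance 1.4142

The closest pair is (9, 7) and (8, 6) with Euclidean distance 1.4142. For 5 points, brute-force pairwise comparison is shown above. For large n, the divide-and-conquer algorithm (sort by x, recurse on halves, check the dividing strip) achieves O(n log n).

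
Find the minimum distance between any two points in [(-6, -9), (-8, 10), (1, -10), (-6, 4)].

Computing all pairwise distances among 4 points:

d((-6, -9), (-8, 10)) = 19.105
d((-6, -9), (1, -10)) = 7.0711
d((-6, -9), (-6, 4)) = 13.0
d((-8, 10), (1, -10)) = 21.9317
d((-8, 10), (-6, 4)) = 6.3246 <-- minimum
d((1, -10), (-6, 4)) = 15.6525

Closest pair: (-8, 10) and (-6, 4) with distance 6.3246

The closest pair is (-8, 10) and (-6, 4) with Euclidean distance 6.3246. For 4 points, brute-force pairwise comparison is shown above. For large n, the divide-and-conquer algorithm (sort by x, recurse on halves, check the dividing strip) achieves O(n log n).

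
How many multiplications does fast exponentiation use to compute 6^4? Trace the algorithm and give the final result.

Computing 6^4 by squaring (build up from 6^1; each line after the first costs one multiplication):

6^1 = 6
6^2 = (6^1)^2 = 6^2 = 36
6^4 = (6^2)^2 = 36^2 = 1296

Result: 1296
Multiplications needed: 2 (2 lines after 6^1)

6^4 = 1296. Using exponentiation by squaring, this requires 2 multiplications. The key idea: if the exponent is even, square the half-power; if odd, multiply by the base once.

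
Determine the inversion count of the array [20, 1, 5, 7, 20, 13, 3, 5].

Finding inversions in [20, 1, 5, 7, 20, 13, 3, 5]:

(0, 1): arr[0]=20 > arr[1]=1
(0, 2): arr[0]=20 > arr[2]=5
(0, 3): arr[0]=20 > arr[3]=7
(0, 5): arr[0]=20 > arr[5]=13
(0, 6): arr[0]=20 > arr[6]=3
(0, 7): arr[0]=20 > arr[7]=5
(2, 6): arr[2]=5 > arr[6]=3
(3, 6): arr[3]=7 > arr[6]=3
(3, 7): arr[3]=7 > arr[7]=5
(4, 5): arr[4]=20 > arr[5]=13
(4, 6): arr[4]=20 > arr[6]=3
(4, 7): arr[4]=20 > arr[7]=5
(5, 6): arr[5]=13 > arr[6]=3
(5, 7): arr[5]=13 > arr[7]=5

Total inversions: 14

The array has 14 inversion(s): (0,1), (0,2), (0,3), (0,5), (0,6), (0,7), (2,6), (3,6), (3,7), (4,5), (4,6), (4,7), (5,6), (5,7). Each pair (i,j) satisfies i < j and arr[i] > arr[j].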